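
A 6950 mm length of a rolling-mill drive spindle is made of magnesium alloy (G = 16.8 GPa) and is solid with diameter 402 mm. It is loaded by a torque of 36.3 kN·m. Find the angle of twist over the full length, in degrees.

J = πd⁴/32 = π(0.402)⁴/32 = 2.564×10^-3 m⁴.
θ = T·L/(G·J) = 36300 × 6.95 / (16.8×10⁹ × 2.564×10^-3) = 5.857×10^-3 rad.

0.336°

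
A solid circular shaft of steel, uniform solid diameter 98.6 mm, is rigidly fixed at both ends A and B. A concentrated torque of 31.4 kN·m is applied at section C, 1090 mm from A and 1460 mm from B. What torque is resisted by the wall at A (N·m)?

With uniform GJ and both ends fixed, compatibility θ_AC = θ_CB gives T_A·a = T_B·b, together with T_A + T_B = T₀.
T_A = T₀·b/(a+b) = 31400·1460/2550 = 17980 N·m; T_B = 13420 N·m.

18000 N·m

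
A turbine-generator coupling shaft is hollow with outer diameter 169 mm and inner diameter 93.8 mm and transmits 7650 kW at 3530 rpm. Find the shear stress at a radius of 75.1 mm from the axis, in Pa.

2.14e7 Pa

ω = 2π·3530/60 = 369.7 rad/s, so T = P/ω = 7650×10³ / 369.7 = 20690 N·m.
J = π(d_o⁴ − d_i⁴)/32 = π(0.169⁴ − 0.0938⁴)/32 = 7.248×10^-5 m⁴.
Shear stress varies linearly with radius: τ = T·r/J = 20690 × 0.0751 / 7.248×10^-5 = 2.144×10^7 Pa.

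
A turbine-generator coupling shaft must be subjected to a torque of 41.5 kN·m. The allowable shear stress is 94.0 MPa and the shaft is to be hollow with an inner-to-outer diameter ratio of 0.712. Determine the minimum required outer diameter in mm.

145 mm

For a hollow shaft with d_i/d_o = 0.712: τ_max = 16T/(π d_o³ (1−k⁴)), so d_o = [16T/(π τ_allow (1−k⁴))]^(1/3) = [16·41500/(π·9.40×10^7·0.7430)]^(1/3) = 0.1446 m.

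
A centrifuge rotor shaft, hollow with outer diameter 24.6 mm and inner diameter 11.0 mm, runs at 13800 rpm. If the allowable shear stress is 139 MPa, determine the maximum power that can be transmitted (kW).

564 kW

J = π(d_o⁴ − d_i⁴)/32 = π(0.0246⁴ − 0.0110⁴)/32 = 3.452×10^-8 m⁴.
T_max = τ_allow·J/r = 1.39×10^8 × 3.452×10^-8 / 0.0123 = 390.1 N·m.
ω = 2π·13800/60 = 1445 rad/s, so P_max = T_max·ω = 5.637×10^5 W.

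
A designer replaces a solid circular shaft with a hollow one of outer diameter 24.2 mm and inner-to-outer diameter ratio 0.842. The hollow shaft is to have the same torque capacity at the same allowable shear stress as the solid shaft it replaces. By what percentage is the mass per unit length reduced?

53.6 %

Equal τ_max and T ⇒ the solid shaft needs d_s³ = d_o³(1−k⁴), so d_s = 24.2·(1−0.842⁴)^(1/3) = 19.17 mm.
Area ratio A_h/A_s = d_o²(1−k²)/d_s² = (1−k²)/(1−k⁴)^(2/3) = 0.4636.
Mass saving = 1 − 0.4636 = 53.6 %.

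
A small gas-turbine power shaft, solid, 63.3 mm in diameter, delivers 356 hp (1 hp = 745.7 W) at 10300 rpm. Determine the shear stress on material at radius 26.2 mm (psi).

593 psi

ω = 2π·10300/60 = 1079 rad/s, so T = P/ω = 356×745.7 / 1079 = 246.1 N·m.
J = πd⁴/32 = π(0.0633)⁴/32 = 1.576×10^-6 m⁴.
Shear stress varies linearly with radius: τ = T·r/J = 246.1 × 0.0262 / 1.576×10^-6 = 4.091×10^6 Pa.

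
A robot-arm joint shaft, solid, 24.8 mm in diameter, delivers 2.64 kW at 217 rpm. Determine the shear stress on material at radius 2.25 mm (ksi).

1.02 ksi

ω = 2π·217/60 = 22.72 rad/s, so T = P/ω = 2.64×10³ / 22.72 = 116.2 N·m.
J = πd⁴/32 = π(0.0248)⁴/32 = 3.714×10^-8 m⁴.
Shear stress varies linearly with radius: τ = T·r/J = 116.2 × 0.00225 / 3.714×10^-8 = 7.039×10^6 Pa.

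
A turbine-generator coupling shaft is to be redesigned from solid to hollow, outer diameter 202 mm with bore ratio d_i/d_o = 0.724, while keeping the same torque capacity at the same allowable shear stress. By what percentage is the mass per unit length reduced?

41.1 %

Equal τ_max and T ⇒ the solid shaft needs d_s³ = d_o³(1−k⁴), so d_s = 202·(1−0.724⁴)^(1/3) = 181.5 mm.
Area ratio A_h/A_s = d_o²(1−k²)/d_s² = (1−k²)/(1−k⁴)^(2/3) = 0.5895.
Mass saving = 1 − 0.5895 = 41.1 %.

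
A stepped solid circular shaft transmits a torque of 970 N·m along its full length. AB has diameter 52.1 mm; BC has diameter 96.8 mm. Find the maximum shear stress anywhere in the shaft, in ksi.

5.07 ksi

Under the same torque, τ_max = 16T/(πd³) is largest where d is smallest — segment AB (d = 52.1 mm).
τ_max = 16·970.0/(π·(0.0521)³) = 3.493×10^7 Pa.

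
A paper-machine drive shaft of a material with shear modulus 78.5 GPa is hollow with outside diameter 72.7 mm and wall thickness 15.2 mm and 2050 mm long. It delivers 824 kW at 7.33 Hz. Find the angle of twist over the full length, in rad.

0.192 rad

ω = 2π·7.33 = 46.06 rad/s, so T = P/ω = 824×10³ / 46.06 = 17890 N·m.
J = π(d_o⁴ − d_i⁴)/32 = π(0.0727⁴ − 0.0423⁴)/32 = 2.428×10^-6 m⁴.
θ = T·L/(G·J) = 17890 × 2.05 / (78.5×10⁹ × 2.428×10^-6) = 0.1924 rad.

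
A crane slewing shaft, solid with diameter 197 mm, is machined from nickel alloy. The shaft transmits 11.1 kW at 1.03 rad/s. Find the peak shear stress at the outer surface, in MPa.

ω = 1.03 rad/s, so T = P/ω = 11.1×10³ / 1.030 = 10780 N·m.
J = πd⁴/32 = π(0.197)⁴/32 = 1.479×10^-4 m⁴.
τ_max = T·r/J = 10780 × 0.0985 / 1.479×10^-4 = 7.179×10^6 Pa.

7.18 MPa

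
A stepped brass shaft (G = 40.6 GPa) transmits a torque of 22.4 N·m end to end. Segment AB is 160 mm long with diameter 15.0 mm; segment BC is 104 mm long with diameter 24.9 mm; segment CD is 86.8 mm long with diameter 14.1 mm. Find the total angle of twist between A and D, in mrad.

31.6 mrad

J_AB = π(0.0150)⁴/32 = 4.97×10^-9 m⁴; J_BC = π(0.0249)⁴/32 = 3.77×10^-8 m⁴; J_CD = π(0.0141)⁴/32 = 3.88×10^-9 m⁴.
θ = (T/G)·Σ L_i/J_i = (22.40/40.6×10⁹)·(0.160/4.97×10^-9 + 0.104/3.77×10^-8 + 0.0868/3.88×10^-9) = 0.03162 rad.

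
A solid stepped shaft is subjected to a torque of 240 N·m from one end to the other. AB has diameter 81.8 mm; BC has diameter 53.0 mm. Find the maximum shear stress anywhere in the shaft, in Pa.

8.21e6 Pa

Under the same torque, τ_max = 16T/(πd³) is largest where d is smallest — segment BC (d = 53.0 mm).
τ_max = 16·240.0/(π·(0.0530)³) = 8.210×10^6 Pa.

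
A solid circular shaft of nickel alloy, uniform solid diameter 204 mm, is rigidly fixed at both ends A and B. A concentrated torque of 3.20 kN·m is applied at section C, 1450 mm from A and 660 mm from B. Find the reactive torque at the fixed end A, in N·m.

With uniform GJ and both ends fixed, compatibility θ_AC = θ_CB gives T_A·a = T_B·b, together with T_A + T_B = T₀.
T_A = T₀·b/(a+b) = 3200·660/2110 = 1001 N·m; T_B = 2199 N·m.

1000 N·m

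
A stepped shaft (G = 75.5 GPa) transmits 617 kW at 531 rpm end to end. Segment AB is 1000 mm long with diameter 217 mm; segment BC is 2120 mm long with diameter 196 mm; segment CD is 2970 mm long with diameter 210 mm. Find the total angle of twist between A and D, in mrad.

ω = 2π·531/60 = 55.61 rad/s, so T = P/ω = 617×10³ / 55.61 = 11100 N·m.
J_AB = π(0.217)⁴/32 = 2.18×10^-4 m⁴; J_BC = π(0.196)⁴/32 = 1.45×10^-4 m⁴; J_CD = π(0.210)⁴/32 = 1.91×10^-4 m⁴.
θ = (T/G)·Σ L_i/J_i = (11100/75.5×10⁹)·(1.00/2.18×10^-4 + 2.12/1.45×10^-4 + 2.97/1.91×10^-4) = 5.112×10^-3 rad.

5.11 mrad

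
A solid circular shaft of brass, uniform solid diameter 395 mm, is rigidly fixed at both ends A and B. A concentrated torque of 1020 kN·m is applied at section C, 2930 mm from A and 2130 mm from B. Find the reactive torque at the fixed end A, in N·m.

With uniform GJ and both ends fixed, compatibility θ_AC = θ_CB gives T_A·a = T_B·b, together with T_A + T_B = T₀.
T_A = T₀·b/(a+b) = 1.020e6·2130/5060 = 429400 N·m; T_B = 590600 N·m.

429000 N·m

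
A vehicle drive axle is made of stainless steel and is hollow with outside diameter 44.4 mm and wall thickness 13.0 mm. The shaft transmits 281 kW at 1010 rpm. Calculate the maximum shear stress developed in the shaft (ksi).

ω = 2π·1010/60 = 105.8 rad/s, so T = P/ω = 281×10³ / 105.8 = 2657 N·m.
J = π(d_o⁴ − d_i⁴)/32 = π(0.0444⁴ − 0.0184⁴)/32 = 3.703×10^-7 m⁴.
τ_max = T·r/J = 2657 × 0.0222 / 3.703×10^-7 = 1.593×10^8 Pa.

23.1 ksi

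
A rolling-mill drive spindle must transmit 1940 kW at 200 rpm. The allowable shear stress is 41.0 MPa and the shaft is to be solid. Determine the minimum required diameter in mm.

226 mm

ω = 2π·200/60 = 20.94 rad/s, so T = P/ω = 1940×10³ / 20.94 = 92630 N·m.
For a solid shaft τ_max = 16T/(πd³), so d = (16T/(π τ_allow))^(1/3) = (16·92630/(π·4.10×10^7))^(1/3) = 0.2258 m.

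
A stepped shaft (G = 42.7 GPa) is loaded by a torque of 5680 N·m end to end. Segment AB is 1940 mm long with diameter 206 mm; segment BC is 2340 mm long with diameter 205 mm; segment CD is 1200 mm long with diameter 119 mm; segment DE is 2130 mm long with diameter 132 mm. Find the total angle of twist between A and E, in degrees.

1.20°

J_AB = π(0.206)⁴/32 = 1.77×10^-4 m⁴; J_BC = π(0.205)⁴/32 = 1.73×10^-4 m⁴; J_CD = π(0.119)⁴/32 = 1.97×10^-5 m⁴; J_DE = π(0.132)⁴/32 = 2.98×10^-5 m⁴.
θ = (T/G)·Σ L_i/J_i = (5680/42.7×10⁹)·(1.94/1.77×10^-4 + 2.34/1.73×10^-4 + 1.20/1.97×10^-5 + 2.13/2.98×10^-5) = 0.02087 rad.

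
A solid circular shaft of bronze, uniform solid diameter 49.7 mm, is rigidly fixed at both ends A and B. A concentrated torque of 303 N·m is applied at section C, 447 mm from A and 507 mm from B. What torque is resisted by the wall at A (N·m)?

With uniform GJ and both ends fixed, compatibility θ_AC = θ_CB gives T_A·a = T_B·b, together with T_A + T_B = T₀.
T_A = T₀·b/(a+b) = 303.0·507/954.0 = 161.0 N·m; T_B = 142.0 N·m.

161 N·m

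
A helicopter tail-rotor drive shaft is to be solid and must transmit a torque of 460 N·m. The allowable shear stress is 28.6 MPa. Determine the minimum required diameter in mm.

For a solid shaft τ_max = 16T/(πd³), so d = (16T/(π τ_allow))^(1/3) = (16·460.0/(π·2.86×10^7))^(1/3) = 0.04343 m.

43.4 mm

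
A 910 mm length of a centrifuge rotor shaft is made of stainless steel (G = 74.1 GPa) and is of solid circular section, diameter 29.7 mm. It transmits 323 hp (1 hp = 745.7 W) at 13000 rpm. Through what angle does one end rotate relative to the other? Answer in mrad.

28.4 mrad

ω = 2π·13000/60 = 1361 rad/s, so T = P/ω = 323×745.7 / 1361 = 176.9 N·m.
J = πd⁴/32 = π(0.0297)⁴/32 = 7.639×10^-8 m⁴.
θ = T·L/(G·J) = 176.9 × 0.910 / (74.1×10⁹ × 7.639×10^-8) = 0.02844 rad.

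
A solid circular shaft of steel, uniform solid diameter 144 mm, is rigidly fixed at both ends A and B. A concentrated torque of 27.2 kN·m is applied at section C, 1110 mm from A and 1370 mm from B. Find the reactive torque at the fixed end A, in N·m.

15000 N·m

With uniform GJ and both ends fixed, compatibility θ_AC = θ_CB gives T_A·a = T_B·b, together with T_A + T_B = T₀.
T_A = T₀·b/(a+b) = 27200·1370/2480 = 15030 N·m; T_B = 12170 N·m.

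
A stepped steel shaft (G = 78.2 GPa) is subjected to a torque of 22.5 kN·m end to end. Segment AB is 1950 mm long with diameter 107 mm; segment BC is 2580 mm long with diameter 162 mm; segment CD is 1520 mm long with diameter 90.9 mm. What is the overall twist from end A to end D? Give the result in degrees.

6.87°

J_AB = π(0.107)⁴/32 = 1.29×10^-5 m⁴; J_BC = π(0.162)⁴/32 = 6.76×10^-5 m⁴; J_CD = π(0.0909)⁴/32 = 6.70×10^-6 m⁴.
θ = (T/G)·Σ L_i/J_i = (22500/78.2×10⁹)·(1.95/1.29×10^-5 + 2.58/6.76×10^-5 + 1.52/6.70×10^-6) = 0.1198 rad.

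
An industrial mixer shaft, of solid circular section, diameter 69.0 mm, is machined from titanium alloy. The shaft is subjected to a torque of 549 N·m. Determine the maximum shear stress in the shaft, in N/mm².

8.51 N/mm²

J = πd⁴/32 = π(0.0690)⁴/32 = 2.225×10^-6 m⁴.
τ_max = T·r/J = 549.0 × 0.0345 / 2.225×10^-6 = 8.511×10^6 Pa.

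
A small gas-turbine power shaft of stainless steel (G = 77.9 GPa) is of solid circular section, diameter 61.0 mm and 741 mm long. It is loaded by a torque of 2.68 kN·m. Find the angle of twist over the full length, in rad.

J = πd⁴/32 = π(0.0610)⁴/32 = 1.359×10^-6 m⁴.
θ = T·L/(G·J) = 2680 × 0.741 / (77.9×10⁹ × 1.359×10^-6) = 0.01875 rad.

0.0188 rad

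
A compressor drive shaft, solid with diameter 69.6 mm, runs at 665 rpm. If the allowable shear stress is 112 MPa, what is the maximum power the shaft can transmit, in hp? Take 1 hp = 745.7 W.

J = πd⁴/32 = π(0.0696)⁴/32 = 2.304×10^-6 m⁴.
T_max = τ_allow·J/r = 1.12×10^8 × 2.304×10^-6 / 0.0348 = 7414 N·m.
ω = 2π·665/60 = 69.64 rad/s, so P_max = T_max·ω = 5.163×10^5 W.

692 hp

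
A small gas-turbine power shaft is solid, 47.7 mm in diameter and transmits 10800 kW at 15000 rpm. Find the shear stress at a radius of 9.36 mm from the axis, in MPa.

ω = 2π·15000/60 = 1571 rad/s, so T = P/ω = 10800×10³ / 1571 = 6875 N·m.
J = πd⁴/32 = π(0.0477)⁴/32 = 5.082×10^-7 m⁴.
Shear stress varies linearly with radius: τ = T·r/J = 6875 × 0.00936 / 5.082×10^-7 = 1.266×10^8 Pa.

127 MPa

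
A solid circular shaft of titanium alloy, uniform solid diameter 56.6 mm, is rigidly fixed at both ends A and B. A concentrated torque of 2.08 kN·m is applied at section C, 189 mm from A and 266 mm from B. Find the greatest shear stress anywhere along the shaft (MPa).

34.2 MPa

With uniform GJ and both ends fixed, compatibility θ_AC = θ_CB gives T_A·a = T_B·b, together with T_A + T_B = T₀.
T_A = T₀·b/(a+b) = 2080·266/455.0 = 1216 N·m; T_B = 864.0 N·m.
τ in each portion: τ_AC = 3.42×10^7 Pa, τ_CB = 2.43×10^7 Pa; maximum is in AC.
τ_max = T_AC·r/J = 1216·0.0283/1.01×10^-6 = 3.416×10^7 Pa.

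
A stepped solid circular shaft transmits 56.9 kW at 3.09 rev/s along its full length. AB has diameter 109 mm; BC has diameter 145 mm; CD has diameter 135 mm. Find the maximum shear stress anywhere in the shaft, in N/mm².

11.5 N/mm²

ω = 2π·3.09 = 19.42 rad/s, so T = P/ω = 56.9×10³ / 19.42 = 2931 N·m.
Under the same torque, τ_max = 16T/(πd³) is largest where d is smallest — segment AB (d = 109 mm).
τ_max = 16·2931/(π·(0.109)³) = 1.153×10^7 Pa.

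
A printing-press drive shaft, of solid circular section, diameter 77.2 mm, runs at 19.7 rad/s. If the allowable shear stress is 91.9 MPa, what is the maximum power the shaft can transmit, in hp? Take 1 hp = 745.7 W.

219 hp

J = πd⁴/32 = π(0.0772)⁴/32 = 3.487×10^-6 m⁴.
T_max = τ_allow·J/r = 9.19×10^7 × 3.487×10^-6 / 0.0386 = 8302 N·m.
ω = 19.7 rad/s, so P_max = T_max·ω = 1.636×10^5 W.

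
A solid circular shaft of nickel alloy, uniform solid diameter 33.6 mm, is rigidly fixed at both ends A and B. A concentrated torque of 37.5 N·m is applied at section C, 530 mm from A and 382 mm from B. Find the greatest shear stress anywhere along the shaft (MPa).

With uniform GJ and both ends fixed, compatibility θ_AC = θ_CB gives T_A·a = T_B·b, together with T_A + T_B = T₀.
T_A = T₀·b/(a+b) = 37.50·382/912.0 = 15.71 N·m; T_B = 21.79 N·m.
τ in each portion: τ_AC = 2.11×10^6 Pa, τ_CB = 2.93×10^6 Pa; maximum is in CB.
τ_max = T_CB·r/J = 21.79·0.0168/1.25×10^-7 = 2.926×10^6 Pa.

2.93 MPa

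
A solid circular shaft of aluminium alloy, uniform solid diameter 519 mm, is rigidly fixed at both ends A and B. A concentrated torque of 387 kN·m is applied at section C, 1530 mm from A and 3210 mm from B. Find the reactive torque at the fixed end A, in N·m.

With uniform GJ and both ends fixed, compatibility θ_AC = θ_CB gives T_A·a = T_B·b, together with T_A + T_B = T₀.
T_A = T₀·b/(a+b) = 387000·3210/4740 = 262100 N·m; T_B = 124900 N·m.

262000 N·m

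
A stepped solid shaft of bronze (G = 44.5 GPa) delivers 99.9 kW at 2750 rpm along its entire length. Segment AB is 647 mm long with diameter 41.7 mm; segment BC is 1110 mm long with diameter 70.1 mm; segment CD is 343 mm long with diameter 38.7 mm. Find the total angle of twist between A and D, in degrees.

1.88°

ω = 2π·2750/60 = 288.0 rad/s, so T = P/ω = 99.9×10³ / 288.0 = 346.9 N·m.
J_AB = π(0.0417)⁴/32 = 2.97×10^-7 m⁴; J_BC = π(0.0701)⁴/32 = 2.37×10^-6 m⁴; J_CD = π(0.0387)⁴/32 = 2.20×10^-7 m⁴.
θ = (T/G)·Σ L_i/J_i = (346.9/44.5×10⁹)·(0.647/2.97×10^-7 + 1.11/2.37×10^-6 + 0.343/2.20×10^-7) = 0.03278 rad.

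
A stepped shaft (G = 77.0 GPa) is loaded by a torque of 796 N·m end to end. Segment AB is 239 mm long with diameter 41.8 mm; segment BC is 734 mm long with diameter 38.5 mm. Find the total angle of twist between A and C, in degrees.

J_AB = π(0.0418)⁴/32 = 3.00×10^-7 m⁴; J_BC = π(0.0385)⁴/32 = 2.16×10^-7 m⁴.
θ = (T/G)·Σ L_i/J_i = (796.0/77.0×10⁹)·(0.239/3.00×10^-7 + 0.734/2.16×10^-7) = 0.04342 rad.

2.49°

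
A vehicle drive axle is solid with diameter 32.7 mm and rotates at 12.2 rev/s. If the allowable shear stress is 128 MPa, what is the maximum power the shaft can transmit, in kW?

67.4 kW

J = πd⁴/32 = π(0.0327)⁴/32 = 1.123×10^-7 m⁴.
T_max = τ_allow·J/r = 1.28×10^8 × 1.123×10^-7 / 0.0163 = 878.8 N·m.
ω = 2π·12.2 = 76.65 rad/s, so P_max = T_max·ω = 6.736×10^4 W.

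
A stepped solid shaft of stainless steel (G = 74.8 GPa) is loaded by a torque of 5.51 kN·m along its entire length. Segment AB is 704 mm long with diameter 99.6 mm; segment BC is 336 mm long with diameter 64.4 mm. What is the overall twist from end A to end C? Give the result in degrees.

J_AB = π(0.0996)⁴/32 = 9.66×10^-6 m⁴; J_BC = π(0.0644)⁴/32 = 1.69×10^-6 m⁴.
θ = (T/G)·Σ L_i/J_i = (5510/74.8×10⁹)·(0.704/9.66×10^-6 + 0.336/1.69×10^-6) = 0.02002 rad.

1.15°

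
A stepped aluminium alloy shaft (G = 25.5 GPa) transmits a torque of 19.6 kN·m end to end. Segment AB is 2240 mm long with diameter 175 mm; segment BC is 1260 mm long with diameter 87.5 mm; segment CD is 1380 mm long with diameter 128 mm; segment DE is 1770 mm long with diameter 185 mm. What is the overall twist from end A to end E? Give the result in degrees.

13.7°

J_AB = π(0.175)⁴/32 = 9.21×10^-5 m⁴; J_BC = π(0.0875)⁴/32 = 5.75×10^-6 m⁴; J_CD = π(0.128)⁴/32 = 2.64×10^-5 m⁴; J_DE = π(0.185)⁴/32 = 1.15×10^-4 m⁴.
θ = (T/G)·Σ L_i/J_i = (19600/25.5×10⁹)·(2.24/9.21×10^-5 + 1.26/5.75×10^-6 + 1.38/2.64×10^-5 + 1.77/1.15×10^-4) = 0.2391 rad.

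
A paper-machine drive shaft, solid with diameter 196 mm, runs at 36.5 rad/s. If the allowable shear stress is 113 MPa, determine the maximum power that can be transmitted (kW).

6100 kW

J = πd⁴/32 = π(0.196)⁴/32 = 1.449×10^-4 m⁴.
T_max = τ_allow·J/r = 1.13×10^8 × 1.449×10^-4 / 0.0980 = 167100 N·m.
ω = 36.5 rad/s, so P_max = T_max·ω = 6.098×10^6 W.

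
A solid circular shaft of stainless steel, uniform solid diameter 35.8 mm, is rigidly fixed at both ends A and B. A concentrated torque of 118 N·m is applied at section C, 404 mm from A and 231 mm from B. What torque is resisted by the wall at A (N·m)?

42.9 N·m

With uniform GJ and both ends fixed, compatibility θ_AC = θ_CB gives T_A·a = T_B·b, together with T_A + T_B = T₀.
T_A = T₀·b/(a+b) = 118.0·231/635.0 = 42.93 N·m; T_B = 75.07 N·m.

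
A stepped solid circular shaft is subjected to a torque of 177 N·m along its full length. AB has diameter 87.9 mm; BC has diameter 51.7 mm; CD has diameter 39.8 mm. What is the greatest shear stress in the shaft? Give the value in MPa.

Under the same torque, τ_max = 16T/(πd³) is largest where d is smallest — segment CD (d = 39.8 mm).
τ_max = 16·177.0/(π·(0.0398)³) = 1.430×10^7 Pa.

14.3 MPa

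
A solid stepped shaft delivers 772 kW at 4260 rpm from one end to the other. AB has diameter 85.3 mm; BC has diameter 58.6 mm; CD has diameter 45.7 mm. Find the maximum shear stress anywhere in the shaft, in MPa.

ω = 2π·4260/60 = 446.1 rad/s, so T = P/ω = 772×10³ / 446.1 = 1731 N·m.
Under the same torque, τ_max = 16T/(πd³) is largest where d is smallest — segment CD (d = 45.7 mm).
τ_max = 16·1731/(π·(0.0457)³) = 9.234×10^7 Pa.

92.3 MPa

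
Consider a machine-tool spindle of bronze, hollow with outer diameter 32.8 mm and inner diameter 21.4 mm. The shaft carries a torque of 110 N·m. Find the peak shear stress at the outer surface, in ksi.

2.81 ksi

J = π(d_o⁴ − d_i⁴)/32 = π(0.0328⁴ − 0.0214⁴)/32 = 9.304×10^-8 m⁴.
τ_max = T·r/J = 110.0 × 0.0164 / 9.304×10^-8 = 1.939×10^7 Pa.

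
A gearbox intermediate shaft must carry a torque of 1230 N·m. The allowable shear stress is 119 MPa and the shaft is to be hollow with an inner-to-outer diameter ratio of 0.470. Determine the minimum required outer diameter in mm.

For a hollow shaft with d_i/d_o = 0.470: τ_max = 16T/(π d_o³ (1−k⁴)), so d_o = [16T/(π τ_allow (1−k⁴))]^(1/3) = [16·1230/(π·1.19×10^8·0.9512)]^(1/3) = 0.03811 m.

38.1 mm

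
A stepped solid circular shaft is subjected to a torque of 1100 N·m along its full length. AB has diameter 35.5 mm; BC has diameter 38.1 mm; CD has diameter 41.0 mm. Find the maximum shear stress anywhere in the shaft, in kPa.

125000 kPa

Under the same torque, τ_max = 16T/(πd³) is largest where d is smallest — segment AB (d = 35.5 mm).
τ_max = 16·1100/(π·(0.0355)³) = 1.252×10^8 Pa.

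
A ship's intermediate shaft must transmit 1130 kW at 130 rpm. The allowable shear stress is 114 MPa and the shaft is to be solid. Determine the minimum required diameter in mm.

155 mm

ω = 2π·130/60 = 13.61 rad/s, so T = P/ω = 1130×10³ / 13.61 = 83010 N·m.
For a solid shaft τ_max = 16T/(πd³), so d = (16T/(π τ_allow))^(1/3) = (16·83010/(π·1.14×10^8))^(1/3) = 0.1548 m.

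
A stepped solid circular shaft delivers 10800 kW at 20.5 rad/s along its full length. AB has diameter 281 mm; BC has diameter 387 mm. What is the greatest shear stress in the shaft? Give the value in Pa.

1.21e8 Pa

ω = 20.5 rad/s, so T = P/ω = 10800×10³ / 20.50 = 526800 N·m.
Under the same torque, τ_max = 16T/(πd³) is largest where d is smallest — segment AB (d = 281 mm).
τ_max = 16·526800/(π·(0.281)³) = 1.209×10^8 Pa.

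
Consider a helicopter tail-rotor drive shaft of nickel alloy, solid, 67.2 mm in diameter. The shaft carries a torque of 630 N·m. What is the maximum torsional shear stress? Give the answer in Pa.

1.06e7 Pa

J = πd⁴/32 = π(0.0672)⁴/32 = 2.002×10^-6 m⁴.
τ_max = T·r/J = 630.0 × 0.0336 / 2.002×10^-6 = 1.057×10^7 Pa.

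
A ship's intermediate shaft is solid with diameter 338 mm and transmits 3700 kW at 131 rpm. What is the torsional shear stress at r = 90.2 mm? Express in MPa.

19.0 MPa

ω = 2π·131/60 = 13.72 rad/s, so T = P/ω = 3700×10³ / 13.72 = 269700 N·m.
J = πd⁴/32 = π(0.338)⁴/32 = 1.281×10^-3 m⁴.
Shear stress varies linearly with radius: τ = T·r/J = 269700 × 0.0902 / 1.281×10^-3 = 1.899×10^7 Pa.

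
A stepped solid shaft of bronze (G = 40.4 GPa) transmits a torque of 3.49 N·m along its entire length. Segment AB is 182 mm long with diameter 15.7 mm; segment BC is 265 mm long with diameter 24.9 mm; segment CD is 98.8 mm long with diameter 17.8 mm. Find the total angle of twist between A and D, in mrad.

4.11 mrad

J_AB = π(0.0157)⁴/32 = 5.96×10^-9 m⁴; J_BC = π(0.0249)⁴/32 = 3.77×10^-8 m⁴; J_CD = π(0.0178)⁴/32 = 9.86×10^-9 m⁴.
θ = (T/G)·Σ L_i/J_i = (3.490/40.4×10⁹)·(0.182/5.96×10^-9 + 0.265/3.77×10^-8 + 0.0988/9.86×10^-9) = 4.108×10^-3 rad.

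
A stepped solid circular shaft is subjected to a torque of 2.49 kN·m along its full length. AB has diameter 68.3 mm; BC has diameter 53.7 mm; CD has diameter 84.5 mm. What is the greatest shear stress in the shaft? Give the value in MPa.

Under the same torque, τ_max = 16T/(πd³) is largest where d is smallest — segment BC (d = 53.7 mm).
τ_max = 16·2490/(π·(0.0537)³) = 8.189×10^7 Pa.

81.9 MPa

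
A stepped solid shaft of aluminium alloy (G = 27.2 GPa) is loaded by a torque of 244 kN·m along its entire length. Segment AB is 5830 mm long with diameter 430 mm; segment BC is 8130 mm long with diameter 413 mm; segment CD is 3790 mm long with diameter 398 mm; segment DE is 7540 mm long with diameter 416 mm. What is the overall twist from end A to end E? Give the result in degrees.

J_AB = π(0.430)⁴/32 = 3.36×10^-3 m⁴; J_BC = π(0.413)⁴/32 = 2.86×10^-3 m⁴; J_CD = π(0.398)⁴/32 = 2.46×10^-3 m⁴; J_DE = π(0.416)⁴/32 = 2.94×10^-3 m⁴.
θ = (T/G)·Σ L_i/J_i = (244000/27.2×10⁹)·(5.83/3.36×10^-3 + 8.13/2.86×10^-3 + 3.79/2.46×10^-3 + 7.54/2.94×10^-3) = 0.07792 rad.

4.46°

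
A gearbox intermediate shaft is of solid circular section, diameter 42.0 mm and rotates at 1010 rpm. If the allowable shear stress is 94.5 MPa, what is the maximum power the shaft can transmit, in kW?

145 kW

J = πd⁴/32 = π(0.0420)⁴/32 = 3.055×10^-7 m⁴.
T_max = τ_allow·J/r = 9.45×10^7 × 3.055×10^-7 / 0.0210 = 1375 N·m.
ω = 2π·1010/60 = 105.8 rad/s, so P_max = T_max·ω = 1.454×10^5 W.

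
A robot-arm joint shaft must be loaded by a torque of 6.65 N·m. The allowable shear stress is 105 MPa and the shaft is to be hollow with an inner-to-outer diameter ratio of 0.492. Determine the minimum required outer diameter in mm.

7.00 mm

For a hollow shaft with d_i/d_o = 0.492: τ_max = 16T/(π d_o³ (1−k⁴)), so d_o = [16T/(π τ_allow (1−k⁴))]^(1/3) = [16·6.650/(π·1.05×10^8·0.9414)]^(1/3) = 0.006997 m.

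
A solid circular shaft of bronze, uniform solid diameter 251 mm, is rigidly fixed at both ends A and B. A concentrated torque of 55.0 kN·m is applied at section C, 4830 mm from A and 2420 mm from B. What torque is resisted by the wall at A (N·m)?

With uniform GJ and both ends fixed, compatibility θ_AC = θ_CB gives T_A·a = T_B·b, together with T_A + T_B = T₀.
T_A = T₀·b/(a+b) = 55000·2420/7250 = 18360 N·m; T_B = 36640 N·m.

18400 N·m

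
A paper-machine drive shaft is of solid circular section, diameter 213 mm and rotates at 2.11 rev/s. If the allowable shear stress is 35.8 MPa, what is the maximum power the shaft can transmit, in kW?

901 kW

J = πd⁴/32 = π(0.213)⁴/32 = 2.021×10^-4 m⁴.
T_max = τ_allow·J/r = 3.58×10^7 × 2.021×10^-4 / 0.106 = 67930 N·m.
ω = 2π·2.11 = 13.26 rad/s, so P_max = T_max·ω = 9.006×10^5 W.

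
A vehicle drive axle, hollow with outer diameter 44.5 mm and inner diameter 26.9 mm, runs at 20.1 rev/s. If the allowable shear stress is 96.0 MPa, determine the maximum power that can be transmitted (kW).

J = π(d_o⁴ − d_i⁴)/32 = π(0.0445⁴ − 0.0269⁴)/32 = 3.336×10^-7 m⁴.
T_max = τ_allow·J/r = 9.60×10^7 × 3.336×10^-7 / 0.0222 = 1439 N·m.
ω = 2π·20.1 = 126.3 rad/s, so P_max = T_max·ω = 1.818×10^5 W.

182 kW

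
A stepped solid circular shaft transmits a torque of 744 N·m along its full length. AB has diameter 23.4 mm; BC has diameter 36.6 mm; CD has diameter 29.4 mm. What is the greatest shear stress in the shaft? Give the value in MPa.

296 MPa

Under the same torque, τ_max = 16T/(πd³) is largest where d is smallest — segment AB (d = 23.4 mm).
τ_max = 16·744.0/(π·(0.0234)³) = 2.957×10^8 Pa.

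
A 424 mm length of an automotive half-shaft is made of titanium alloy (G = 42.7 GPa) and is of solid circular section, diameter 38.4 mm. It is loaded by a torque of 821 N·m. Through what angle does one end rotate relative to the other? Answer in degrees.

J = πd⁴/32 = π(0.0384)⁴/32 = 2.135×10^-7 m⁴.
θ = T·L/(G·J) = 821.0 × 0.424 / (42.7×10⁹ × 2.135×10^-7) = 0.03819 rad.

2.19°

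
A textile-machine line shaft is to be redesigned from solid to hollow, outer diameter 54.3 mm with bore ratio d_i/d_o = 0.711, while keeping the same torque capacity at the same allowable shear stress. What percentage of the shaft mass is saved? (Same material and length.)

Equal τ_max and T ⇒ the solid shaft needs d_s³ = d_o³(1−k⁴), so d_s = 54.3·(1−0.711⁴)^(1/3) = 49.21 mm.
Area ratio A_h/A_s = d_o²(1−k²)/d_s² = (1−k²)/(1−k⁴)^(2/3) = 0.6020.
Mass saving = 1 − 0.6020 = 39.8 %.

39.8 %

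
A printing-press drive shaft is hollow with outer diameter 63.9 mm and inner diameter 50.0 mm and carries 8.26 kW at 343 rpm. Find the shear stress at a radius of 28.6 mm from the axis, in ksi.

ω = 2π·343/60 = 35.92 rad/s, so T = P/ω = 8.26×10³ / 35.92 = 230.0 N·m.
J = π(d_o⁴ − d_i⁴)/32 = π(0.0639⁴ − 0.0500⁴)/32 = 1.023×10^-6 m⁴.
Shear stress varies linearly with radius: τ = T·r/J = 230.0 × 0.0286 / 1.023×10^-6 = 6.428×10^6 Pa.

0.932 ksi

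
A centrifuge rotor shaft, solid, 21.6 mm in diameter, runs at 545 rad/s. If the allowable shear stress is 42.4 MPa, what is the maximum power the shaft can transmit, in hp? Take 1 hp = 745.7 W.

J = πd⁴/32 = π(0.0216)⁴/32 = 2.137×10^-8 m⁴.
T_max = τ_allow·J/r = 4.24×10^7 × 2.137×10^-8 / 0.0108 = 83.90 N·m.
ω = 545 rad/s, so P_max = T_max·ω = 4.572×10^4 W.

61.3 hp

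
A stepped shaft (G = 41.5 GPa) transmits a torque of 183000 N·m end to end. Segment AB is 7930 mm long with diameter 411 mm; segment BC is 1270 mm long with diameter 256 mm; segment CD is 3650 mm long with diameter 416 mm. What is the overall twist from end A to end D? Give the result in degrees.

1.79°

J_AB = π(0.411)⁴/32 = 2.80×10^-3 m⁴; J_BC = π(0.256)⁴/32 = 4.22×10^-4 m⁴; J_CD = π(0.416)⁴/32 = 2.94×10^-3 m⁴.
θ = (T/G)·Σ L_i/J_i = (183000/41.5×10⁹)·(7.93/2.80×10^-3 + 1.27/4.22×10^-4 + 3.65/2.94×10^-3) = 0.03124 rad.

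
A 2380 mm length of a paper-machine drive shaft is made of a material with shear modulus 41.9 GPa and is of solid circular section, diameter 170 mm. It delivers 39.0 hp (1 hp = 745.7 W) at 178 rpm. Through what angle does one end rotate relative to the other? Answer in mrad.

1.08 mrad

ω = 2π·178/60 = 18.64 rad/s, so T = P/ω = 39.0×745.7 / 18.64 = 1560 N·m.
J = πd⁴/32 = π(0.170)⁴/32 = 8.200×10^-5 m⁴.
θ = T·L/(G·J) = 1560 × 2.38 / (41.9×10⁹ × 8.200×10^-5) = 1.081×10^-3 rad.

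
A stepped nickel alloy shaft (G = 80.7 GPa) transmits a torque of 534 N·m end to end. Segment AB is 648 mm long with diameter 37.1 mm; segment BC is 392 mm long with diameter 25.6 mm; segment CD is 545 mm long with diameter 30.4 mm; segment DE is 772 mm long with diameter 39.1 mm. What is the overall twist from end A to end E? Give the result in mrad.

150 mrad

J_AB = π(0.0371)⁴/32 = 1.86×10^-7 m⁴; J_BC = π(0.0256)⁴/32 = 4.22×10^-8 m⁴; J_CD = π(0.0304)⁴/32 = 8.38×10^-8 m⁴; J_DE = π(0.0391)⁴/32 = 2.29×10^-7 m⁴.
θ = (T/G)·Σ L_i/J_i = (534.0/80.7×10⁹)·(0.648/1.86×10^-7 + 0.392/4.22×10^-8 + 0.545/8.38×10^-8 + 0.772/2.29×10^-7) = 0.1498 rad.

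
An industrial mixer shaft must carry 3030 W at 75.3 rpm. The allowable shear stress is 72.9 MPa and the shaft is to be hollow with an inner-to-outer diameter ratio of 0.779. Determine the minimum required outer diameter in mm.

34.9 mm

ω = 2π·75.3/60 = 7.885 rad/s, so T = P/ω = 3030 / 7.885 = 384.3 N·m.
For a hollow shaft with d_i/d_o = 0.779: τ_max = 16T/(π d_o³ (1−k⁴)), so d_o = [16T/(π τ_allow (1−k⁴))]^(1/3) = [16·384.3/(π·7.29×10^7·0.6317)]^(1/3) = 0.03490 m.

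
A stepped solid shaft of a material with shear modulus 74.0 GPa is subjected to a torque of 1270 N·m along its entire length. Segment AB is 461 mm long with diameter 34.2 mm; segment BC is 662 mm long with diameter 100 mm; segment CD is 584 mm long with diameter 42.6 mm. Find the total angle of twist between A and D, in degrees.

J_AB = π(0.0342)⁴/32 = 1.34×10^-7 m⁴; J_BC = π(0.100)⁴/32 = 9.82×10^-6 m⁴; J_CD = π(0.0426)⁴/32 = 3.23×10^-7 m⁴.
θ = (T/G)·Σ L_i/J_i = (1270/74.0×10⁹)·(0.461/1.34×10^-7 + 0.662/9.82×10^-6 + 0.584/3.23×10^-7) = 0.09106 rad.

5.22°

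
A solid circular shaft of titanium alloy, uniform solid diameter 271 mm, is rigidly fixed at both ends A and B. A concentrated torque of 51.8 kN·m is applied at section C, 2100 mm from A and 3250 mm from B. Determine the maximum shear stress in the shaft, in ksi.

1.17 ksi

With uniform GJ and both ends fixed, compatibility θ_AC = θ_CB gives T_A·a = T_B·b, together with T_A + T_B = T₀.
T_A = T₀·b/(a+b) = 51800·3250/5350 = 31470 N·m; T_B = 20330 N·m.
τ in each portion: τ_AC = 8.05×10^6 Pa, τ_CB = 5.20×10^6 Pa; maximum is in AC.
τ_max = T_AC·r/J = 31470·0.136/5.30×10^-4 = 8.052×10^6 Pa.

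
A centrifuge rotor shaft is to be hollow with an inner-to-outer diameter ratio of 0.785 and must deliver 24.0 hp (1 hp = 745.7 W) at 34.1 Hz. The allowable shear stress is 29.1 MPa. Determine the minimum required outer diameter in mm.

28.7 mm

ω = 2π·34.1 = 214.3 rad/s, so T = P/ω = 24.0×745.7 / 214.3 = 83.53 N·m.
For a hollow shaft with d_i/d_o = 0.785: τ_max = 16T/(π d_o³ (1−k⁴)), so d_o = [16T/(π τ_allow (1−k⁴))]^(1/3) = [16·83.53/(π·2.91×10^7·0.6203)]^(1/3) = 0.02867 m.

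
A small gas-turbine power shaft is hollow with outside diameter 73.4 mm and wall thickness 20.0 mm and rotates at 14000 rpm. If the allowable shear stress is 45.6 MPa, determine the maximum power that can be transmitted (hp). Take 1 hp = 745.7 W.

J = π(d_o⁴ − d_i⁴)/32 = π(0.0734⁴ − 0.0334⁴)/32 = 2.727×10^-6 m⁴.
T_max = τ_allow·J/r = 4.56×10^7 × 2.727×10^-6 / 0.0367 = 3389 N·m.
ω = 2π·14000/60 = 1466 rad/s, so P_max = T_max·ω = 4.968×10^6 W.

6660 hp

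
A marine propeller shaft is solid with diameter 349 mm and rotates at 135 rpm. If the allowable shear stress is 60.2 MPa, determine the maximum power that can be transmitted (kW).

7100 kW

J = πd⁴/32 = π(0.349)⁴/32 = 1.456×10^-3 m⁴.
T_max = τ_allow·J/r = 6.02×10^7 × 1.456×10^-3 / 0.174 = 502500 N·m.
ω = 2π·135/60 = 14.14 rad/s, so P_max = T_max·ω = 7.103×10^6 W.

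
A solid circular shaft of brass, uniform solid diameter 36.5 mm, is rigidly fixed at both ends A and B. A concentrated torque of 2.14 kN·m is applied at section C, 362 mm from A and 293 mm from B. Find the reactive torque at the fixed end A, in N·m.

957 N·m

With uniform GJ and both ends fixed, compatibility θ_AC = θ_CB gives T_A·a = T_B·b, together with T_A + T_B = T₀.
T_A = T₀·b/(a+b) = 2140·293/655.0 = 957.3 N·m; T_B = 1183 N·m.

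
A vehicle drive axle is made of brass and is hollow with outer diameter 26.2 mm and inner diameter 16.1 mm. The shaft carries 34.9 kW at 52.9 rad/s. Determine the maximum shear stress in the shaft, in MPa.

ω = 52.9 rad/s, so T = P/ω = 34.9×10³ / 52.90 = 659.7 N·m.
J = π(d_o⁴ − d_i⁴)/32 = π(0.0262⁴ − 0.0161⁴)/32 = 3.966×10^-8 m⁴.
τ_max = T·r/J = 659.7 × 0.0131 / 3.966×10^-8 = 2.179×10^8 Pa.

218 MPa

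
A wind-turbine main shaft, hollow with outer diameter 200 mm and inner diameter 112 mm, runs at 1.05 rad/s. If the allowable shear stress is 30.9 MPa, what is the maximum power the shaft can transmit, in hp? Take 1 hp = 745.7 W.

J = π(d_o⁴ − d_i⁴)/32 = π(0.200⁴ − 0.112⁴)/32 = 1.416×10^-4 m⁴.
T_max = τ_allow·J/r = 3.09×10^7 × 1.416×10^-4 / 0.100 = 43760 N·m.
ω = 1.05 rad/s, so P_max = T_max·ω = 4.595×10^4 W.

61.6 hp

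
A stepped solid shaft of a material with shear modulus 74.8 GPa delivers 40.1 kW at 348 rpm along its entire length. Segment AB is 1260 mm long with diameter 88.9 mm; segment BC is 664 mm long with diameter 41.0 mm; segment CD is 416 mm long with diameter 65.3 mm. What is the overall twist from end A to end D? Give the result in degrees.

ω = 2π·348/60 = 36.44 rad/s, so T = P/ω = 40.1×10³ / 36.44 = 1100 N·m.
J_AB = π(0.0889)⁴/32 = 6.13×10^-6 m⁴; J_BC = π(0.0410)⁴/32 = 2.77×10^-7 m⁴; J_CD = π(0.0653)⁴/32 = 1.79×10^-6 m⁴.
θ = (T/G)·Σ L_i/J_i = (1100/74.8×10⁹)·(1.26/6.13×10^-6 + 0.664/2.77×10^-7 + 0.416/1.79×10^-6) = 0.04166 rad.

2.39°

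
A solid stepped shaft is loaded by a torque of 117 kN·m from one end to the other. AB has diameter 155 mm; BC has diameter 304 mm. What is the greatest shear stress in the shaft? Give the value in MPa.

Under the same torque, τ_max = 16T/(πd³) is largest where d is smallest — segment AB (d = 155 mm).
τ_max = 16·117000/(π·(0.155)³) = 1.600×10^8 Pa.

160 MPa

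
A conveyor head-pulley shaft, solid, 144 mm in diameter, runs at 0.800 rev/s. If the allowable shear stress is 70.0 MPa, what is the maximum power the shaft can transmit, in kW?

J = πd⁴/32 = π(0.144)⁴/32 = 4.221×10^-5 m⁴.
T_max = τ_allow·J/r = 7.00×10^7 × 4.221×10^-5 / 0.0720 = 41040 N·m.
ω = 2π·0.800 = 5.027 rad/s, so P_max = T_max·ω = 2.063×10^5 W.

206 kW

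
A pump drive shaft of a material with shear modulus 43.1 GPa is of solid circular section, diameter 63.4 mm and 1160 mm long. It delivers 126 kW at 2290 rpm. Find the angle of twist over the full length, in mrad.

8.92 mrad

ω = 2π·2290/60 = 239.8 rad/s, so T = P/ω = 126×10³ / 239.8 = 525.4 N·m.
J = πd⁴/32 = π(0.0634)⁴/32 = 1.586×10^-6 m⁴.
θ = T·L/(G·J) = 525.4 × 1.16 / (43.1×10⁹ × 1.586×10^-6) = 8.915×10^-3 rad.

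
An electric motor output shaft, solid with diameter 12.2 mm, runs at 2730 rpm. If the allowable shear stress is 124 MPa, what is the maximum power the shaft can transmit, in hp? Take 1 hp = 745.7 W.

J = πd⁴/32 = π(0.0122)⁴/32 = 2.175×10^-9 m⁴.
T_max = τ_allow·J/r = 1.24×10^8 × 2.175×10^-9 / 0.00610 = 44.21 N·m.
ω = 2π·2730/60 = 285.9 rad/s, so P_max = T_max·ω = 1.264×10^4 W.

16.9 hp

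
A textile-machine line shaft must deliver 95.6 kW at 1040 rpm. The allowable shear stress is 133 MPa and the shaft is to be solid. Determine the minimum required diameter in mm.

ω = 2π·1040/60 = 108.9 rad/s, so T = P/ω = 95.6×10³ / 108.9 = 877.8 N·m.
For a solid shaft τ_max = 16T/(πd³), so d = (16T/(π τ_allow))^(1/3) = (16·877.8/(π·1.33×10^8))^(1/3) = 0.03227 m.

32.3 mm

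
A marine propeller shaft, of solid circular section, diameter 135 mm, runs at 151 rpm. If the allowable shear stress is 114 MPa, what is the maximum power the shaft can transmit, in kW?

J = πd⁴/32 = π(0.135)⁴/32 = 3.261×10^-5 m⁴.
T_max = τ_allow·J/r = 1.14×10^8 × 3.261×10^-5 / 0.0675 = 55070 N·m.
ω = 2π·151/60 = 15.81 rad/s, so P_max = T_max·ω = 8.708×10^5 W.

871 kW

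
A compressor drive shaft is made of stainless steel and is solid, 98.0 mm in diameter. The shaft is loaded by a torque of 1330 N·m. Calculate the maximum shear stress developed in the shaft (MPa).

7.20 MPa

J = πd⁴/32 = π(0.0980)⁴/32 = 9.055×10^-6 m⁴.
τ_max = T·r/J = 1330 × 0.0490 / 9.055×10^-6 = 7.197×10^6 Pa.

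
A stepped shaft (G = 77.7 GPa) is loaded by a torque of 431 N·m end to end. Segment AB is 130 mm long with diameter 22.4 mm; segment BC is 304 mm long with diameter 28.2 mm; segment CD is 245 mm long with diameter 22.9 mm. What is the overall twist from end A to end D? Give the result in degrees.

J_AB = π(0.0224)⁴/32 = 2.47×10^-8 m⁴; J_BC = π(0.0282)⁴/32 = 6.21×10^-8 m⁴; J_CD = π(0.0229)⁴/32 = 2.70×10^-8 m⁴.
θ = (T/G)·Σ L_i/J_i = (431.0/77.7×10⁹)·(0.130/2.47×10^-8 + 0.304/6.21×10^-8 + 0.245/2.70×10^-8) = 0.1067 rad.

6.11°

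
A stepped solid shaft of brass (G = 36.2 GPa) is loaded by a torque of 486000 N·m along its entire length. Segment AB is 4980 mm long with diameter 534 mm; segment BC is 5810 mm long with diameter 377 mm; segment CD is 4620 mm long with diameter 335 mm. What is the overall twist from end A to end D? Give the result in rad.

0.0979 rad

J_AB = π(0.534)⁴/32 = 7.98×10^-3 m⁴; J_BC = π(0.377)⁴/32 = 1.98×10^-3 m⁴; J_CD = π(0.335)⁴/32 = 1.24×10^-3 m⁴.
θ = (T/G)·Σ L_i/J_i = (486000/36.2×10⁹)·(4.98/7.98×10^-3 + 5.81/1.98×10^-3 + 4.62/1.24×10^-3) = 0.09787 rad.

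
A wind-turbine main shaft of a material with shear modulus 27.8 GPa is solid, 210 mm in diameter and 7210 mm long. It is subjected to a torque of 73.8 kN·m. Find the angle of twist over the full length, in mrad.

J = πd⁴/32 = π(0.210)⁴/32 = 1.909×10^-4 m⁴.
θ = T·L/(G·J) = 73800 × 7.21 / (27.8×10⁹ × 1.909×10^-4) = 0.1002 rad.

100 mrad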